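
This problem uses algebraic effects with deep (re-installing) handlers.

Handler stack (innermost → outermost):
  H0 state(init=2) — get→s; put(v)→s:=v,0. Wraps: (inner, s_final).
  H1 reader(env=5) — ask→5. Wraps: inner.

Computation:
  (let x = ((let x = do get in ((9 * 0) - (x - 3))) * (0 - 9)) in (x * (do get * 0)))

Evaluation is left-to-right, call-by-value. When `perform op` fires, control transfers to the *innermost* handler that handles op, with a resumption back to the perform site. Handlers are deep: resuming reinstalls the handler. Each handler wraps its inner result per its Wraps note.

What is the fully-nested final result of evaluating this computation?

Answer: (0, 2)

Working:
get @ H0 ⇒ 2
get @ H0 ⇒ 2
H0 returns (0, 2)
H1 returns (0, 2)
= (0, 2)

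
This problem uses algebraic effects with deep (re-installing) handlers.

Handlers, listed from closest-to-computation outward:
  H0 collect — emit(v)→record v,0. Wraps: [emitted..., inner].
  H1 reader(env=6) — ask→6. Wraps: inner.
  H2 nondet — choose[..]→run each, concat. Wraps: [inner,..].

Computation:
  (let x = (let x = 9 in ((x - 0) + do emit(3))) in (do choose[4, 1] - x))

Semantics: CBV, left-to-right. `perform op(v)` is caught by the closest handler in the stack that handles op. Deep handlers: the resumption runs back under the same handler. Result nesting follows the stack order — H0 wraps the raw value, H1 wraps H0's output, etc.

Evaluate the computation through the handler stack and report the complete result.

Working:
emit(3) @ H0 ⇒ out+=3
choose[4, 1] @ H2
  branch[0] choose=4:
    H0 returns [3, -5]
    H1 returns [3, -5]
    H2 returns [[3, -5]]
  branch[1] choose=1:
    H0 returns [3, -8]
    H1 returns [3, -8]
    H2 returns [[3, -8]]
= [[3, -5], [3, -8]]

Answer: [[3, -5], [3, -8]]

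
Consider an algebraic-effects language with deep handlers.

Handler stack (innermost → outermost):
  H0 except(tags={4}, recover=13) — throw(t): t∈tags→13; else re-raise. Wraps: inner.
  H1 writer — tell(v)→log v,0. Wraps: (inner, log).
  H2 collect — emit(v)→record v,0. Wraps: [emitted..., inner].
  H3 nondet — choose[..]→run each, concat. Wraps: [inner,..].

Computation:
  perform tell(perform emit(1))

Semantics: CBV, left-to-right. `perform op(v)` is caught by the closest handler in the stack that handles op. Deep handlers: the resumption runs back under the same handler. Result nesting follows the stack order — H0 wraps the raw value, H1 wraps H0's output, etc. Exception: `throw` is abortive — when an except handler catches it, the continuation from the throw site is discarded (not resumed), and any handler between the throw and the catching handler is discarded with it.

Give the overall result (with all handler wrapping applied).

Answer: [[1, (0, (0))]]

Working:
emit(1) @ H2 ⇒ out+=1
tell(0) @ H1 ⇒ log+=0
H0 returns 0
H1 returns (0, (0))
H2 returns [1, (0, (0))]
H3 returns [[1, (0, (0))]]
= [[1, (0, (0))]]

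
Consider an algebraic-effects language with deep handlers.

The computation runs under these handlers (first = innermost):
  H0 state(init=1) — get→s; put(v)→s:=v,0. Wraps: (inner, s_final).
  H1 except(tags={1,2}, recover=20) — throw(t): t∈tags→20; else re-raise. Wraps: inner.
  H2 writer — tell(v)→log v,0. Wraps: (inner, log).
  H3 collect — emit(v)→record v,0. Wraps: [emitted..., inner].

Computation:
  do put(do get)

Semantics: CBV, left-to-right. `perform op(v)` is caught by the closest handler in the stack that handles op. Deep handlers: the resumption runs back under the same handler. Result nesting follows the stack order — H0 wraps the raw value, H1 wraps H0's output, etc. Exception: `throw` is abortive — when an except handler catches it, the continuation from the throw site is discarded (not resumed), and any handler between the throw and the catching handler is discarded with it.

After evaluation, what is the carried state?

Answer: 1

Step-by-step:
get @ H0 ⇒ 1
put(1) @ H0 ⇒ s:=1
H0 returns (0, 1)
H1 returns (0, 1)
H2 returns ((0, 1), ())
H3 returns [((0, 1), ())]
= [((0, 1), ())]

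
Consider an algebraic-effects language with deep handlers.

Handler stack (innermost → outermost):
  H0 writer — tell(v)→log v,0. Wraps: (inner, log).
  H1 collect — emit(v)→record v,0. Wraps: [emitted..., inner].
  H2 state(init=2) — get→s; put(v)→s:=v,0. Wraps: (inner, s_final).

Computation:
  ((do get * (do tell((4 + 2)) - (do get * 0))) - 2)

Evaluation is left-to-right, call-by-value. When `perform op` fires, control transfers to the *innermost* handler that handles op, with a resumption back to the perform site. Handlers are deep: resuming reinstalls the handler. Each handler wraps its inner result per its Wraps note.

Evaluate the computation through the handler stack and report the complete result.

Answer: ([(-2, (6))], 2)

Working:
get @ H2 ⇒ 2
tell(6) @ H0 ⇒ log+=6
get @ H2 ⇒ 2
H0 returns (-2, (6))
H1 returns [(-2, (6))]
H2 returns ([(-2, (6))], 2)
= ([(-2, (6))], 2)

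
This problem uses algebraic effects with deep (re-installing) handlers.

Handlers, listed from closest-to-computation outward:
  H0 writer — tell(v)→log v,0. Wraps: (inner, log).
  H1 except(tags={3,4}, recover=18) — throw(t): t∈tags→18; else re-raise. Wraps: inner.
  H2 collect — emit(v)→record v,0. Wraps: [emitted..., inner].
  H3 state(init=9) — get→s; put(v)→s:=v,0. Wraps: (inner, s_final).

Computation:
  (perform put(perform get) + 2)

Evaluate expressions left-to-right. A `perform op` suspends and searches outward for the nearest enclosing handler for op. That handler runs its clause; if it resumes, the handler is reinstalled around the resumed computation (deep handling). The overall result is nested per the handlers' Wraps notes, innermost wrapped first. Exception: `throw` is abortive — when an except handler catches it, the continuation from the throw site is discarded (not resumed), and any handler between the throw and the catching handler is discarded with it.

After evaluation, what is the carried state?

Answer: 9

Working:
get @ H3 ⇒ 9
put(9) @ H3 ⇒ s:=9
H0 returns (2, ())
H1 returns (2, ())
H2 returns [(2, ())]
H3 returns ([(2, ())], 9)
= ([(2, ())], 9)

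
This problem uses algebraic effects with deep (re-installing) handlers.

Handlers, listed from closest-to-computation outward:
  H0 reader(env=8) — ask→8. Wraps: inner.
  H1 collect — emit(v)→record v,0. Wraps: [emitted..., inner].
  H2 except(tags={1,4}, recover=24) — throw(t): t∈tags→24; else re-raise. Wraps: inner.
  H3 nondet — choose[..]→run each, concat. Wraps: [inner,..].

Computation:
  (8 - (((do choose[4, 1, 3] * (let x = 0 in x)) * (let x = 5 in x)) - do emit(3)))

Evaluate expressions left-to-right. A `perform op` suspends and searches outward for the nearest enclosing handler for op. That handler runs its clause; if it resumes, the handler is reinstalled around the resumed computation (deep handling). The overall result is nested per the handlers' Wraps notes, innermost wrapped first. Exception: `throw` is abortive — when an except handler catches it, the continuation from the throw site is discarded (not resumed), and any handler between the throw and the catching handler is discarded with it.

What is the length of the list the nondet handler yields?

Evaluation trace:
choose[4, 1, 3] @ H3
  branch[0] choose=4:
    emit(3) @ H1 ⇒ out+=3
    H0 returns 8
    H1 returns [3, 8]
    H2 returns [3, 8]
    H3 returns [[3, 8]]
  branch[1] choose=1:
    emit(3) @ H1 ⇒ out+=3
    H0 returns 8
    H1 returns [3, 8]
    H2 returns [3, 8]
    H3 returns [[3, 8]]
  branch[2] choose=3:
    emit(3) @ H1 ⇒ out+=3
    H0 returns 8
    H1 returns [3, 8]
    H2 returns [3, 8]
    H3 returns [[3, 8]]
= [[3, 8], [3, 8], [3, 8]]

Answer: 3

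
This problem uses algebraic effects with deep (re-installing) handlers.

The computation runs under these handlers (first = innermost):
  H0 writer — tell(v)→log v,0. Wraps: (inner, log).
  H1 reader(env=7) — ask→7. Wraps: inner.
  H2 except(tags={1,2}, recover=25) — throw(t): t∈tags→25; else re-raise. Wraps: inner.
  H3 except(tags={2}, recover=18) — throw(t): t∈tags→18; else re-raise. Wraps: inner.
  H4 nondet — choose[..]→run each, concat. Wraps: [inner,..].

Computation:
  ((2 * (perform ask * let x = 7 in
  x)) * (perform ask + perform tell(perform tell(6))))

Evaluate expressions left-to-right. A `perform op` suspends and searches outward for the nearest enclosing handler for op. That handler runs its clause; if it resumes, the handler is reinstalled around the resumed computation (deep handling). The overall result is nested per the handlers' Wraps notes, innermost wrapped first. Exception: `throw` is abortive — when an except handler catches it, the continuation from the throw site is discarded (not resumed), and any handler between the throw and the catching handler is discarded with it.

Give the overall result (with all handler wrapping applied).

Working:
ask @ H1 ⇒ 7
ask @ H1 ⇒ 7
tell(6) @ H0 ⇒ log+=6
tell(0) @ H0 ⇒ log+=0
H0 returns (686, (6, 0))
H1 returns (686, (6, 0))
H2 returns (686, (6, 0))
H3 returns (686, (6, 0))
H4 returns [(686, (6, 0))]
= [(686, (6, 0))]

Answer: [(686, (6, 0))]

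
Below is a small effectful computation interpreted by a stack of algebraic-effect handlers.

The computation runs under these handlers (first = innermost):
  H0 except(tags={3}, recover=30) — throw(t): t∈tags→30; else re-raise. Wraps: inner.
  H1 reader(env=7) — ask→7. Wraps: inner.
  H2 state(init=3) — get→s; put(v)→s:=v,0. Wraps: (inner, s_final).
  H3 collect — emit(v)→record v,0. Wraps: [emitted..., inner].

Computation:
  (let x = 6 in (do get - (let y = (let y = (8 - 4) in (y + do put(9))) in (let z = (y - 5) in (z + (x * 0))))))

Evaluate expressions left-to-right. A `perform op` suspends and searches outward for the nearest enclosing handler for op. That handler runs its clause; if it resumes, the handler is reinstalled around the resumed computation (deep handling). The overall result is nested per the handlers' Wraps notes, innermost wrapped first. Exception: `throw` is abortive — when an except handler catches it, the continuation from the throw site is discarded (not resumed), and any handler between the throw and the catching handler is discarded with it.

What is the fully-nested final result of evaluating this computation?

Working:
get @ H2 ⇒ 3
put(9) @ H2 ⇒ s:=9
H0 returns 4
H1 returns 4
H2 returns (4, 9)
H3 returns [(4, 9)]
= [(4, 9)]

Answer: [(4, 9)]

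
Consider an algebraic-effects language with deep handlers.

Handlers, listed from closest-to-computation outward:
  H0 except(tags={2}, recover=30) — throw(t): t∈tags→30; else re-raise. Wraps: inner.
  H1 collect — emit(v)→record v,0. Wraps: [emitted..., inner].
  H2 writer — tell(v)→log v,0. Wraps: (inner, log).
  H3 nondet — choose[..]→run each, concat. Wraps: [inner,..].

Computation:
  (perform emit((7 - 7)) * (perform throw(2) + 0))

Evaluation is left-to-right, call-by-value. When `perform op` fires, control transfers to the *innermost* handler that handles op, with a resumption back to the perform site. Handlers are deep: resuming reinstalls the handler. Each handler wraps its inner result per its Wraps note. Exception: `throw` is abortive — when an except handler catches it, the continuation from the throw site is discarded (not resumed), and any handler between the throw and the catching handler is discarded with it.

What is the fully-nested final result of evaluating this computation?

Answer: [([0, 30], ())]

Working:
emit(0) @ H1 ⇒ out+=0
throw(2) @ H0 caught ⇒ 30
H1 returns [0, 30]
H2 returns ([0, 30], ())
H3 returns [([0, 30], ())]
= [([0, 30], ())]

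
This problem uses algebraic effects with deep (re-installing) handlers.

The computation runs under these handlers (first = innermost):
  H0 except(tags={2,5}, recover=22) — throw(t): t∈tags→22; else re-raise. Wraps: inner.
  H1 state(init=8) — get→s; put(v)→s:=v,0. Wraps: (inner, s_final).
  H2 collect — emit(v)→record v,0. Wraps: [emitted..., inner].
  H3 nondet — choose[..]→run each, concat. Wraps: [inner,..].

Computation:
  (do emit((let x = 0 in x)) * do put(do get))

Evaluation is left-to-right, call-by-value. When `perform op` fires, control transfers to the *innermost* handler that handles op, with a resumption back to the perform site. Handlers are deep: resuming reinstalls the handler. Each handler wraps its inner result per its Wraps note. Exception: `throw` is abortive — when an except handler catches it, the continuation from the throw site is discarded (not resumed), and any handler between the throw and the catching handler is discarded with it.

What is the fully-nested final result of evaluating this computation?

Step-by-step:
emit(0) @ H2 ⇒ out+=0
get @ H1 ⇒ 8
put(8) @ H1 ⇒ s:=8
H0 returns 0
H1 returns (0, 8)
H2 returns [0, (0, 8)]
H3 returns [[0, (0, 8)]]
= [[0, (0, 8)]]

Answer: [[0, (0, 8)]]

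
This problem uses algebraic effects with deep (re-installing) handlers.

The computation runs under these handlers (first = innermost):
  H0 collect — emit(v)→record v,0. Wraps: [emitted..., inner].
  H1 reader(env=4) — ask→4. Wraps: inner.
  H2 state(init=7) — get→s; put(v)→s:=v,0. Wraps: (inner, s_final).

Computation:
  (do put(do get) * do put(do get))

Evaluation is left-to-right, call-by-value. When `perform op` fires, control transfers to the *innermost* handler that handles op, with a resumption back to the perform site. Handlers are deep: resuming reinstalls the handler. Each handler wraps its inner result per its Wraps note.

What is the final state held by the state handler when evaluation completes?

Answer: 7

Evaluation trace:
get @ H2 ⇒ 7
put(7) @ H2 ⇒ s:=7
get @ H2 ⇒ 7
put(7) @ H2 ⇒ s:=7
H0 returns [0]
H1 returns [0]
H2 returns ([0], 7)
= ([0], 7)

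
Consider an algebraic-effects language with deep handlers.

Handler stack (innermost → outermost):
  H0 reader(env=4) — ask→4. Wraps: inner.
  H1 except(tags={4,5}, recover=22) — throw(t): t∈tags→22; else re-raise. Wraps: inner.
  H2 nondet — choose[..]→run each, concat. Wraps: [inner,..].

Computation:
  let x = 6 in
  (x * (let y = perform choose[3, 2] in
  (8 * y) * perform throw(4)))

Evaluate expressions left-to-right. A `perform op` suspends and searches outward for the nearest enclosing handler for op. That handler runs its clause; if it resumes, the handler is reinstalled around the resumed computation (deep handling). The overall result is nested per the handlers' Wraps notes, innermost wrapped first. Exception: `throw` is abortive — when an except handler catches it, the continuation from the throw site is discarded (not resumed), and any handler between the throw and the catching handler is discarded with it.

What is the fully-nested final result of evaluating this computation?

Evaluation trace:
choose[3, 2] @ H2
  branch[0] choose=3:
    throw(4) @ H1 caught ⇒ 22
    H2 returns [22]
  branch[1] choose=2:
    throw(4) @ H1 caught ⇒ 22
    H2 returns [22]
= [22, 22]

Answer: [22, 22]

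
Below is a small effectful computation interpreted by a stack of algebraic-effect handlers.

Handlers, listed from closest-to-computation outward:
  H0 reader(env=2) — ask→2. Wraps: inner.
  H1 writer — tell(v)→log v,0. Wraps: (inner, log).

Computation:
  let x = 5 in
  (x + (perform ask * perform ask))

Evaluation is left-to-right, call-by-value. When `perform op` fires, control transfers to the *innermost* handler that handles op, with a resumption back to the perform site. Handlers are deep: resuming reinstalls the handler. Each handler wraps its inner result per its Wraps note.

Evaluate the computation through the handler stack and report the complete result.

Evaluation trace:
ask @ H0 ⇒ 2
ask @ H0 ⇒ 2
H0 returns 9
H1 returns (9, ())
= (9, ())

Answer: (9, ())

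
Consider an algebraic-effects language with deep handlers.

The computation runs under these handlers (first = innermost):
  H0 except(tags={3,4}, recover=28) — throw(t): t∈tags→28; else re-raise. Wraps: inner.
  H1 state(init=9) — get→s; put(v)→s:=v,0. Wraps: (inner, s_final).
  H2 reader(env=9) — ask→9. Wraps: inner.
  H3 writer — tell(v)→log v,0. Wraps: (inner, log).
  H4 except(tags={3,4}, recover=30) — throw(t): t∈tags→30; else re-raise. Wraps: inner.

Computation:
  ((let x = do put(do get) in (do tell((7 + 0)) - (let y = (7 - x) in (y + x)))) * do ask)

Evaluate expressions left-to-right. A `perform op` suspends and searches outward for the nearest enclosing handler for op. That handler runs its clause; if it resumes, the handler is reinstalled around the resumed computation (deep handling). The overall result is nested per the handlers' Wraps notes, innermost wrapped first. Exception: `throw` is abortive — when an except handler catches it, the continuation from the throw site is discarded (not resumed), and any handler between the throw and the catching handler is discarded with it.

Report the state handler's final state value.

Answer: 9

Working:
get @ H1 ⇒ 9
put(9) @ H1 ⇒ s:=9
tell(7) @ H3 ⇒ log+=7
ask @ H2 ⇒ 9
H0 returns -63
H1 returns (-63, 9)
H2 returns (-63, 9)
H3 returns ((-63, 9), (7))
H4 returns ((-63, 9), (7))
= ((-63, 9), (7))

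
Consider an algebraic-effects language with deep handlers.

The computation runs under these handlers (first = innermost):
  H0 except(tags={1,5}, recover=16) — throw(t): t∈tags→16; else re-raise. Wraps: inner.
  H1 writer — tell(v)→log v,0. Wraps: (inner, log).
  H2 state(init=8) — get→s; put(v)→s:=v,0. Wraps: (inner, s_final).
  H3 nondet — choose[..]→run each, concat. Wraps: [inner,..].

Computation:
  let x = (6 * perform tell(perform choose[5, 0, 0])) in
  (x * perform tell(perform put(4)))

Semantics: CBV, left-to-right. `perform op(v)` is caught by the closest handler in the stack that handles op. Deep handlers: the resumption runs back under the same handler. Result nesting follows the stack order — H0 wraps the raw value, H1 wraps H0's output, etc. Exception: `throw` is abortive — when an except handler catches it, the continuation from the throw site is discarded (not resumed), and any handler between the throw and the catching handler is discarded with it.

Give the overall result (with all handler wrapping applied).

Answer: [((0, (5, 0)), 4), ((0, (0, 0)), 4), ((0, (0, 0)), 4)]

Working:
choose[5, 0, 0] @ H3
  branch[0] choose=5:
    tell(5) @ H1 ⇒ log+=5
    put(4) @ H2 ⇒ s:=4
    tell(0) @ H1 ⇒ log+=0
    H0 returns 0
    H1 returns (0, (5, 0))
    H2 returns ((0, (5, 0)), 4)
    H3 returns [((0, (5, 0)), 4)]
  branch[1] choose=0:
    tell(0) @ H1 ⇒ log+=0
    put(4) @ H2 ⇒ s:=4
    tell(0) @ H1 ⇒ log+=0
    H0 returns 0
    H1 returns (0, (0, 0))
    H2 returns ((0, (0, 0)), 4)
    H3 returns [((0, (0, 0)), 4)]
  branch[2] choose=0:
    tell(0) @ H1 ⇒ log+=0
    put(4) @ H2 ⇒ s:=4
    tell(0) @ H1 ⇒ log+=0
    H0 returns 0
    H1 returns (0, (0, 0))
    H2 returns ((0, (0, 0)), 4)
    H3 returns [((0, (0, 0)), 4)]
= [((0, (5, 0)), 4), ((0, (0, 0)), 4), ((0, (0, 0)), 4)]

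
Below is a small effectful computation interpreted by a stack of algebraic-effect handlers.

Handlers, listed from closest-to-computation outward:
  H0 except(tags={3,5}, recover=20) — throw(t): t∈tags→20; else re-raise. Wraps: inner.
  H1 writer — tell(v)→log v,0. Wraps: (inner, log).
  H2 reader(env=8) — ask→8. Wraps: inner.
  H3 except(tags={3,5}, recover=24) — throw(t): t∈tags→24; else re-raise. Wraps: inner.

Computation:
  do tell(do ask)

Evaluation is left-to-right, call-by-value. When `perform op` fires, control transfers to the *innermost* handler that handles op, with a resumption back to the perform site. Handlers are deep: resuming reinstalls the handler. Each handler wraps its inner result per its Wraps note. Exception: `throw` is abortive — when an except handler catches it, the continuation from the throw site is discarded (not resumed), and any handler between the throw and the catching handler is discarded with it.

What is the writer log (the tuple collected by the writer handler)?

Step-by-step:
ask @ H2 ⇒ 8
tell(8) @ H1 ⇒ log+=8
H0 returns 0
H1 returns (0, (8))
H2 returns (0, (8))
H3 returns (0, (8))
= (0, (8))

Answer: (8)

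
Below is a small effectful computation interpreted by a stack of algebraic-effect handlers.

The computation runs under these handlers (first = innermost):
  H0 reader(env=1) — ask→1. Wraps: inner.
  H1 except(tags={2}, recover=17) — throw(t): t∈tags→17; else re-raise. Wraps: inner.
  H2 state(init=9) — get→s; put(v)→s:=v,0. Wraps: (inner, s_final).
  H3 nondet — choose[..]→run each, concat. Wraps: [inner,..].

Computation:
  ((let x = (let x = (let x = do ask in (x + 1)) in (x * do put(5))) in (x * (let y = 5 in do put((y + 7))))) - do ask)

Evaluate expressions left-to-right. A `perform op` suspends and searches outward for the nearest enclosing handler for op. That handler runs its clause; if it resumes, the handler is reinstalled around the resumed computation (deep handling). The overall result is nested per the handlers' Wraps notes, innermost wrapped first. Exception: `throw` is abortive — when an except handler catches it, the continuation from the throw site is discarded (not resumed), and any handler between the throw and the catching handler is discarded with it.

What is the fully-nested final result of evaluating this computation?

Evaluation trace:
ask @ H0 ⇒ 1
put(5) @ H2 ⇒ s:=5
put(12) @ H2 ⇒ s:=12
ask @ H0 ⇒ 1
H0 returns -1
H1 returns -1
H2 returns (-1, 12)
H3 returns [(-1, 12)]
= [(-1, 12)]

Answer: [(-1, 12)]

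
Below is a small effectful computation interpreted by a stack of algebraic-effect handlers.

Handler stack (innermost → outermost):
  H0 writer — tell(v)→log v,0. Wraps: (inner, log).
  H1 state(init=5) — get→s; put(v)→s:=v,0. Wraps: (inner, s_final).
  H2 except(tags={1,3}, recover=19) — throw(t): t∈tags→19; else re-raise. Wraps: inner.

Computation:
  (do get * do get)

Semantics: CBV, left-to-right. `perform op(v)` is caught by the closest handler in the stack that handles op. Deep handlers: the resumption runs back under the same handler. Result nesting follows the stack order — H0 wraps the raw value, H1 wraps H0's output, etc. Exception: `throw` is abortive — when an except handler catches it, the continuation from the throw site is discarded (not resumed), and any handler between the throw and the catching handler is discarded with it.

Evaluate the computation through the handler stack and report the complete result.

Answer: ((25, ()), 5)

Working:
get @ H1 ⇒ 5
get @ H1 ⇒ 5
H0 returns (25, ())
H1 returns ((25, ()), 5)
H2 returns ((25, ()), 5)
= ((25, ()), 5)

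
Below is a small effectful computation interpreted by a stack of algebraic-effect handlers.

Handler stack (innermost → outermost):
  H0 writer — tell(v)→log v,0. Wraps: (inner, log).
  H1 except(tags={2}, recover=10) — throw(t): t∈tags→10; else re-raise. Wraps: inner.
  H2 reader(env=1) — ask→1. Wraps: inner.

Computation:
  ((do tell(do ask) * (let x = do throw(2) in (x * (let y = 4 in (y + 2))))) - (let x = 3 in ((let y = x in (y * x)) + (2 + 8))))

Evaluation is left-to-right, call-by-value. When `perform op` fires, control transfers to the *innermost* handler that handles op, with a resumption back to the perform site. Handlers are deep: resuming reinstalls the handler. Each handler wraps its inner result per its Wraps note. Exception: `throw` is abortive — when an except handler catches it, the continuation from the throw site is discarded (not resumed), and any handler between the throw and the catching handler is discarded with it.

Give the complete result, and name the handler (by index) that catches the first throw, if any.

Working:
ask @ H2 ⇒ 1
tell(1) @ H0 ⇒ log+=1
throw(2) @ H1 caught ⇒ 10
H2 returns 10
= 10

Answer: 10 ; first throw caught by: H1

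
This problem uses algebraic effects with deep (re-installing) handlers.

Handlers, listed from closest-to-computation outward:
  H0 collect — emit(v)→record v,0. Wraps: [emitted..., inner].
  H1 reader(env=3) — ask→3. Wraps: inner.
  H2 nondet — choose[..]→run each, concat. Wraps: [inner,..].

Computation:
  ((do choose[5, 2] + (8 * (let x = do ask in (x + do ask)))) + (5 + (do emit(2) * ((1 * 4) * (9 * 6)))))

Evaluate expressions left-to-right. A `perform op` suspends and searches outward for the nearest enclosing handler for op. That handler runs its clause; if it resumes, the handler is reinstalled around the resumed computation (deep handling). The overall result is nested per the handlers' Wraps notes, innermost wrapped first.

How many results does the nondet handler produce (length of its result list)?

Working:
choose[5, 2] @ H2
  branch[0] choose=5:
    ask @ H1 ⇒ 3
    ask @ H1 ⇒ 3
    emit(2) @ H0 ⇒ out+=2
    H0 returns [2, 58]
    H1 returns [2, 58]
    H2 returns [[2, 58]]
  branch[1] choose=2:
    ask @ H1 ⇒ 3
    ask @ H1 ⇒ 3
    emit(2) @ H0 ⇒ out+=2
    H0 returns [2, 55]
    H1 returns [2, 55]
    H2 returns [[2, 55]]
= [[2, 58], [2, 55]]

Answer: 2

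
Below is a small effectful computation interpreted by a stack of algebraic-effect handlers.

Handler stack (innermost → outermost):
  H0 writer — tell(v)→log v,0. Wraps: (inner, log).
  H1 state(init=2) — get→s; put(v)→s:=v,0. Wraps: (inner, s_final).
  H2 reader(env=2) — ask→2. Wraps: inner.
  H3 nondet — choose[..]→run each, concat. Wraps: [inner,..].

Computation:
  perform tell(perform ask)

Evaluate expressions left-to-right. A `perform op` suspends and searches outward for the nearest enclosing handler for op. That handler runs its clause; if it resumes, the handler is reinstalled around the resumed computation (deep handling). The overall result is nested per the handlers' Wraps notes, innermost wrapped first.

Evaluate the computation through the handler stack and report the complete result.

Step-by-step:
ask @ H2 ⇒ 2
tell(2) @ H0 ⇒ log+=2
H0 returns (0, (2))
H1 returns ((0, (2)), 2)
H2 returns ((0, (2)), 2)
H3 returns [((0, (2)), 2)]
= [((0, (2)), 2)]

Answer: [((0, (2)), 2)]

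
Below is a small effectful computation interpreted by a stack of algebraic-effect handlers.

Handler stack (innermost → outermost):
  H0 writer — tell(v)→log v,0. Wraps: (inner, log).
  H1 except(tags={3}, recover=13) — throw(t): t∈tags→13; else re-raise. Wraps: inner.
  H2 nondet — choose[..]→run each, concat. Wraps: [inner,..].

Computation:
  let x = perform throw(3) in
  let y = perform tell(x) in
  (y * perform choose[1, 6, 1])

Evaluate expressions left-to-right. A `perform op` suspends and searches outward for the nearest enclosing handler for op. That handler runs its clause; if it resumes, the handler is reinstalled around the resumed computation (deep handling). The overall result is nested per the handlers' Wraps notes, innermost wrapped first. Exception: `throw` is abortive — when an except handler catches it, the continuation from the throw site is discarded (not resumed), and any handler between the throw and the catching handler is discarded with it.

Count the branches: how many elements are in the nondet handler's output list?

Working:
throw(3) @ H1 caught ⇒ 13
H2 returns [13]
= [13]

Answer: 1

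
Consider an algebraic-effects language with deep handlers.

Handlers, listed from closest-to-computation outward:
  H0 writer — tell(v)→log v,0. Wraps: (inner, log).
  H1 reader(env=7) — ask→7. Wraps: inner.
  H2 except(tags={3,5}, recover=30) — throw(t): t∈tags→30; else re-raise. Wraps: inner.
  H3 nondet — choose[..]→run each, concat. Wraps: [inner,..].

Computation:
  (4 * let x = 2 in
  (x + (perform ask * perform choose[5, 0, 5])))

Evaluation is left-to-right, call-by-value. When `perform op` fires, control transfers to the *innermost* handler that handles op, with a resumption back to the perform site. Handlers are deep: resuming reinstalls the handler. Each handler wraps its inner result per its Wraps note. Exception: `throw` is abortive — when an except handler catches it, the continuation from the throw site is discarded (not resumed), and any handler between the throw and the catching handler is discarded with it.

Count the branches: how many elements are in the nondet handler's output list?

Working:
ask @ H1 ⇒ 7
choose[5, 0, 5] @ H3
  branch[0] choose=5:
    H0 returns (148, ())
    H1 returns (148, ())
    H2 returns (148, ())
    H3 returns [(148, ())]
  branch[1] choose=0:
    H0 returns (8, ())
    H1 returns (8, ())
    H2 returns (8, ())
    H3 returns [(8, ())]
  branch[2] choose=5:
    H0 returns (148, ())
    H1 returns (148, ())
    H2 returns (148, ())
    H3 returns [(148, ())]
= [(148, ()), (8, ()), (148, ())]

Answer: 3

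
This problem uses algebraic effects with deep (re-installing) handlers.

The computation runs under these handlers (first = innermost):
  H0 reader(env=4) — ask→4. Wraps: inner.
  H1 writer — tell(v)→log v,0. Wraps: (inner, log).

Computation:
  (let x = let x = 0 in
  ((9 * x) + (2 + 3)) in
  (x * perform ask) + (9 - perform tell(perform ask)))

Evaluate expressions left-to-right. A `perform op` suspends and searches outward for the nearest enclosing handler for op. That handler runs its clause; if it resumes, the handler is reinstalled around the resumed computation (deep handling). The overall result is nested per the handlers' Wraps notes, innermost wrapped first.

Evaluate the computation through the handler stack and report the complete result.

Answer: (29, (4))

Evaluation trace:
ask @ H0 ⇒ 4
ask @ H0 ⇒ 4
tell(4) @ H1 ⇒ log+=4
H0 returns 29
H1 returns (29, (4))
= (29, (4))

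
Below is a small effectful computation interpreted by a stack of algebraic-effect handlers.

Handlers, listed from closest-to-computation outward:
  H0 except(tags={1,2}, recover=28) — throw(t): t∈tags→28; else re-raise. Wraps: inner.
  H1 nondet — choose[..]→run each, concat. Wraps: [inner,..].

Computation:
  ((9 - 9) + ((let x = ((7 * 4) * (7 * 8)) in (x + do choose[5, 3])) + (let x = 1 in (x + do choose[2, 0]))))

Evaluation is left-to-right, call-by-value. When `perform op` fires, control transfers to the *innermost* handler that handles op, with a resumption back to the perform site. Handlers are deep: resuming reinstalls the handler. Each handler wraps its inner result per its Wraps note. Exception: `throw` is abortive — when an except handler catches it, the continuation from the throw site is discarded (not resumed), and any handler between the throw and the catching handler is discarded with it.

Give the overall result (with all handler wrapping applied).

Answer: [1576, 1574, 1574, 1572]

Working:
choose[5, 3] @ H1
  branch[0] choose=5:
    choose[2, 0] @ H1
      branch[0] choose=2:
        H0 returns 1576
        H1 returns [1576]
      branch[1] choose=0:
        H0 returns 1574
        H1 returns [1574]
  branch[1] choose=3:
    choose[2, 0] @ H1
      branch[0] choose=2:
        H0 returns 1574
        H1 returns [1574]
      branch[1] choose=0:
        H0 returns 1572
        H1 returns [1572]
= [1576, 1574, 1574, 1572]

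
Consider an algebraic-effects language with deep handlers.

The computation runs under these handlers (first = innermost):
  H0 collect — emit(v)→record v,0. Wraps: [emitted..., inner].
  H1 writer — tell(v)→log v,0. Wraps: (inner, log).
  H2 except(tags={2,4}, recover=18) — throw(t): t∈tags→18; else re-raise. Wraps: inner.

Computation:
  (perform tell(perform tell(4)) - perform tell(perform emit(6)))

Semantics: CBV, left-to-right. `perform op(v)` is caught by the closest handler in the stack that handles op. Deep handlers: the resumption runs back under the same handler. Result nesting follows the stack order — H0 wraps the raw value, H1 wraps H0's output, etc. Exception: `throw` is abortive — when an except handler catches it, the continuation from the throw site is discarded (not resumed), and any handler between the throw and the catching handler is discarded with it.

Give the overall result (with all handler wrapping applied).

Answer: ([6, 0], (4, 0, 0))

Step-by-step:
tell(4) @ H1 ⇒ log+=4
tell(0) @ H1 ⇒ log+=0
emit(6) @ H0 ⇒ out+=6
tell(0) @ H1 ⇒ log+=0
H0 returns [6, 0]
H1 returns ([6, 0], (4, 0, 0))
H2 returns ([6, 0], (4, 0, 0))
= ([6, 0], (4, 0, 0))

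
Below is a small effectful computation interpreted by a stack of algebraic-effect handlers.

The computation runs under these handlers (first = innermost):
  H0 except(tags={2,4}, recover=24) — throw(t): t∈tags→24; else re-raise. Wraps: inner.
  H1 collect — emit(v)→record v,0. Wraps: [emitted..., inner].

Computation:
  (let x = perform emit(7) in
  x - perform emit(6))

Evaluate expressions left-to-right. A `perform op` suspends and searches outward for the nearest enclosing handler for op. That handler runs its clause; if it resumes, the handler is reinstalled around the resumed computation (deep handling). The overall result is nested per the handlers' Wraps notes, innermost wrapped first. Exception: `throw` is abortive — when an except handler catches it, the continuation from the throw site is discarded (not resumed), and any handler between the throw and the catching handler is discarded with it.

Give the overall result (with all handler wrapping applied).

Step-by-step:
emit(7) @ H1 ⇒ out+=7
emit(6) @ H1 ⇒ out+=6
H0 returns 0
H1 returns [7, 6, 0]
= [7, 6, 0]

Answer: [7, 6, 0]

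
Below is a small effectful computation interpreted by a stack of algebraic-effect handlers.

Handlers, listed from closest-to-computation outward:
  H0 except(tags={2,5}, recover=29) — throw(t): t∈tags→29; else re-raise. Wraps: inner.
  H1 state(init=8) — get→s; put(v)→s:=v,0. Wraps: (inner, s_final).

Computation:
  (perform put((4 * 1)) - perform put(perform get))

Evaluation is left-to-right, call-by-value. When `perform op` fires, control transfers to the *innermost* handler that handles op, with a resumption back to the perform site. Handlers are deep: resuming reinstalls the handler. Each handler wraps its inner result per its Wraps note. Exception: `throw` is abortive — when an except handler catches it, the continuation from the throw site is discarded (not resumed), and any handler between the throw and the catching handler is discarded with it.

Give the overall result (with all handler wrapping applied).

Answer: (0, 4)

Working:
put(4) @ H1 ⇒ s:=4
get @ H1 ⇒ 4
put(4) @ H1 ⇒ s:=4
H0 returns 0
H1 returns (0, 4)
= (0, 4)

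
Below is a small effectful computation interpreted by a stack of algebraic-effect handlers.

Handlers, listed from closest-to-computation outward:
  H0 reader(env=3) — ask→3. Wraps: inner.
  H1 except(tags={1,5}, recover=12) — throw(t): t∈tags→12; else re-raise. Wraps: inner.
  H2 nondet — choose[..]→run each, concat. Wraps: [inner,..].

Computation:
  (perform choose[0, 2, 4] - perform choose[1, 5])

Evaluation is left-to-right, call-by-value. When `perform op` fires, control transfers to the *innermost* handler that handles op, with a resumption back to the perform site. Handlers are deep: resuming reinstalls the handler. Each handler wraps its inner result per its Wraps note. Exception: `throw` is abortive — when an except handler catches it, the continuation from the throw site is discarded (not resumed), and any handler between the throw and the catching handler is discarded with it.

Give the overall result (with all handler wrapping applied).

Answer: [-1, -5, 1, -3, 3, -1]

Working:
choose[0, 2, 4] @ H2
  branch[0] choose=0:
    choose[1, 5] @ H2
      branch[0] choose=1:
        H0 returns -1
        H1 returns -1
        H2 returns [-1]
      branch[1] choose=5:
        H0 returns -5
        H1 returns -5
        H2 returns [-5]
  branch[1] choose=2:
    choose[1, 5] @ H2
      branch[0] choose=1:
        H0 returns 1
        H1 returns 1
        H2 returns [1]
      branch[1] choose=5:
        H0 returns -3
        H1 returns -3
        H2 returns [-3]
  branch[2] choose=4:
    choose[1, 5] @ H2
      branch[0] choose=1:
        H0 returns 3
        H1 returns 3
        H2 returns [3]
      branch[1] choose=5:
        H0 returns -1
        H1 returns -1
        H2 returns [-1]
= [-1, -5, 1, -3, 3, -1]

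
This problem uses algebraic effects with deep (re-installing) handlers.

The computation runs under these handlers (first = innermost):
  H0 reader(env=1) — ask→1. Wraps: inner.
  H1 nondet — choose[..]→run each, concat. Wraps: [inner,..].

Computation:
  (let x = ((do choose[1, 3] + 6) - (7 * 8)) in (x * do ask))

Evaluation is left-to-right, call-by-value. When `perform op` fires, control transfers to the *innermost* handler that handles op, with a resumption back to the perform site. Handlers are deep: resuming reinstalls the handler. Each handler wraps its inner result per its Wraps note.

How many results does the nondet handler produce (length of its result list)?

Working:
choose[1, 3] @ H1
  branch[0] choose=1:
    ask @ H0 ⇒ 1
    H0 returns -49
    H1 returns [-49]
  branch[1] choose=3:
    ask @ H0 ⇒ 1
    H0 returns -47
    H1 returns [-47]
= [-49, -47]

Answer: 2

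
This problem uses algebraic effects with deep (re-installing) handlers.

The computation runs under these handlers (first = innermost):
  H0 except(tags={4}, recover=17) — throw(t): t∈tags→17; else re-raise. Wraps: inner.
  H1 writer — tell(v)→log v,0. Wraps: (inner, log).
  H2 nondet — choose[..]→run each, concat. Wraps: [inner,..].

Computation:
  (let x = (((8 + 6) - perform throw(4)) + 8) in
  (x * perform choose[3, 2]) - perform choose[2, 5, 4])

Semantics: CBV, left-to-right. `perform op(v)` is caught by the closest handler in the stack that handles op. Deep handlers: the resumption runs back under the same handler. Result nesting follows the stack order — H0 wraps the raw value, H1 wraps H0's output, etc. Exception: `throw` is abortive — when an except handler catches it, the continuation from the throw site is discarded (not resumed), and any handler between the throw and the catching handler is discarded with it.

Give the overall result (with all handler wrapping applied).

Evaluation trace:
throw(4) @ H0 caught ⇒ 17
H1 returns (17, ())
H2 returns [(17, ())]
= [(17, ())]

Answer: [(17, ())]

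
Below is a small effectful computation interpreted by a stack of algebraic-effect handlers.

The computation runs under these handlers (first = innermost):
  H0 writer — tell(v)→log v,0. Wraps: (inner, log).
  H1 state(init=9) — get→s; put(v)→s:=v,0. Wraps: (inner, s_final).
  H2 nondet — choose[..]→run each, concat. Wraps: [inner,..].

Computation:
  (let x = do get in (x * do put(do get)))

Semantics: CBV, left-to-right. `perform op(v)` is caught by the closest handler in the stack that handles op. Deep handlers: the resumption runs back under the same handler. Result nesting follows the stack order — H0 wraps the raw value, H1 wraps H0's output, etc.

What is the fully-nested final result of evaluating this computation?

Working:
get @ H1 ⇒ 9
get @ H1 ⇒ 9
put(9) @ H1 ⇒ s:=9
H0 returns (0, ())
H1 returns ((0, ()), 9)
H2 returns [((0, ()), 9)]
= [((0, ()), 9)]

Answer: [((0, ()), 9)]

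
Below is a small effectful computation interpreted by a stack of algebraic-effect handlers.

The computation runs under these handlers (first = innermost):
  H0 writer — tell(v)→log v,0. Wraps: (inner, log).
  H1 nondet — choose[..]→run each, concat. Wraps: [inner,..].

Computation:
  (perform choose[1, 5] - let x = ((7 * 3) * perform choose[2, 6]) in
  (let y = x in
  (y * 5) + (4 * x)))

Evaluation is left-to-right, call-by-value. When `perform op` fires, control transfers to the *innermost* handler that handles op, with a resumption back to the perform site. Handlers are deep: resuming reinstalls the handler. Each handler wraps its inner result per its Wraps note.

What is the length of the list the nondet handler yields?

Answer: 4

Evaluation trace:
choose[1, 5] @ H1
  branch[0] choose=1:
    choose[2, 6] @ H1
      branch[0] choose=2:
        H0 returns (-377, ())
        H1 returns [(-377, ())]
      branch[1] choose=6:
        H0 returns (-1133, ())
        H1 returns [(-1133, ())]
  branch[1] choose=5:
    choose[2, 6] @ H1
      branch[0] choose=2:
        H0 returns (-373, ())
        H1 returns [(-373, ())]
      branch[1] choose=6:
        H0 returns (-1129, ())
        H1 returns [(-1129, ())]
= [(-377, ()), (-1133, ()), (-373, ()), (-1129, ())]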